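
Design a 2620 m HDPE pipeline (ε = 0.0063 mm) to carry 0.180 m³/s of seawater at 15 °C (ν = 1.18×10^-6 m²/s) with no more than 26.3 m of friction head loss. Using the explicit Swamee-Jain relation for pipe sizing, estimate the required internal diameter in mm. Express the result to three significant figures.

D ≈ 326 mm

Swamee-Jain (Type III): D = 0.66·[ε^1.25·(LQ²/(gh_f))^4.75 + ν·Q^9.4·(L/(gh_f))^5.2]^0.04
LQ²/(gh_f) = 0.3290; L/(gh_f) = 10.15
Term 1 = ε^1.25·(…)^4.75 = 1.61×10^-9; Term 2 = ν·Q^9.4·(…)^5.2 = 2.02×10^-8
D = 0.66·(1.61×10^-9 + 2.02×10^-8)^0.04 = 0.3259 m = 326 mm
Check: V = 2.16 m/s, Re = 5.96×10^5, f = 0.01303, h_f = 24.8 m ≈ 26.3 m ✓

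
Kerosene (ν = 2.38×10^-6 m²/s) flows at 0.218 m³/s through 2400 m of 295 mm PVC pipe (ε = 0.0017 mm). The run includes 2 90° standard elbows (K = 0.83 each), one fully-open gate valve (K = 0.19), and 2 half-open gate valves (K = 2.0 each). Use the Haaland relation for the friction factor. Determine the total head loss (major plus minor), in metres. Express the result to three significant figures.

H_L ≈ 60.8 m

V = 4Q/(πD²) = 3.189 m/s; V²/2g = 0.5185 m
Re = 3.95×10^5, ε/D = 5.76×10^-6 → f = 0.01368 (Haaland)
Major: h_f = f(L/D)·V²/2g = 0.01368·8136·0.5185 = 57.72 m
Minor: ΣK = 5.85; h_m = ΣK·V²/2g = 3.033 m
Total H_L = 57.72 + 3.033 = 60.75 m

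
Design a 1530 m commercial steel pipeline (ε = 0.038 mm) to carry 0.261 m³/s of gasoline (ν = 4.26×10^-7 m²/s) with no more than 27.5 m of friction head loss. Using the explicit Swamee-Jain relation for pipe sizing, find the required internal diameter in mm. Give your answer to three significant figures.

Swamee-Jain (Type III): D = 0.66·[ε^1.25·(LQ²/(gh_f))^4.75 + ν·Q^9.4·(L/(gh_f))^5.2]^0.04
LQ²/(gh_f) = 0.3863; L/(gh_f) = 5.671
Term 1 = ε^1.25·(…)^4.75 = 3.26×10^-8; Term 2 = ν·Q^9.4·(…)^5.2 = 1.16×10^-8
D = 0.66·(3.26×10^-8 + 1.16×10^-8)^0.04 = 0.3352 m = 335 mm
Check: V = 2.96 m/s, Re = 2.33×10^6, f = 0.01301, h_f = 26.5 m ≈ 27.5 m ✓

D ≈ 335 mm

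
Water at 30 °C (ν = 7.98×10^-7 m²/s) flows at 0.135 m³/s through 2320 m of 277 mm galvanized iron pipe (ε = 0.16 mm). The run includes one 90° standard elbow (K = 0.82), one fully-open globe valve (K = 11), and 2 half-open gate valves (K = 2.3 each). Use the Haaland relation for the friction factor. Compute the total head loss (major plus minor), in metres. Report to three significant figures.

V = 4Q/(πD²) = 2.240 m/s; V²/2g = 0.2558 m
Re = 7.78×10^5, ε/D = 5.78×10^-4 → f = 0.01779 (Haaland)
Major: h_f = f(L/D)·V²/2g = 0.01779·8375·0.2558 = 38.12 m
Minor: ΣK = 16.4; h_m = ΣK·V²/2g = 4.200 m
Total H_L = 38.12 + 4.200 = 42.32 m

H_L ≈ 42.3 m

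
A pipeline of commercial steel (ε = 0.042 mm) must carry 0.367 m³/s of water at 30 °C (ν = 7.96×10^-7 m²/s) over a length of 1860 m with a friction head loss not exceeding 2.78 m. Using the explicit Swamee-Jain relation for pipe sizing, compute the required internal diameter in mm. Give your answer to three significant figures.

Swamee-Jain (Type III): D = 0.66·[ε^1.25·(LQ²/(gh_f))^4.75 + ν·Q^9.4·(L/(gh_f))^5.2]^0.04
LQ²/(gh_f) = 9.186; L/(gh_f) = 68.20
Term 1 = ε^1.25·(…)^4.75 = 0.127; Term 2 = ν·Q^9.4·(…)^5.2 = 0.221
D = 0.66·(0.127 + 0.221)^0.04 = 0.6327 m = 633 mm
Check: V = 1.17 m/s, Re = 9.28×10^5, f = 0.01307, h_f = 2.67 m ≈ 2.78 m ✓

D ≈ 633 mm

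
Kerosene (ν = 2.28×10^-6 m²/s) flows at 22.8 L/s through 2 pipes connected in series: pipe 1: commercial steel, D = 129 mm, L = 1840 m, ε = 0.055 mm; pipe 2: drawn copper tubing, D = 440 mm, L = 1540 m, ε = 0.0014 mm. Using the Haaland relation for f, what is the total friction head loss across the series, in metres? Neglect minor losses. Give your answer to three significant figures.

Pipe 1: V = 1.744 m/s, Re = 9.87×10^4, ε/D = 4.26×10^-4, f = 0.01979, h_1 = f(L/D)V²/2g = 43.78 m
Pipe 2: V = 0.1499 m/s, Re = 2.89×10^4, ε/D = 3.18×10^-6, f = 0.02352, h_2 = f(L/D)V²/2g = 0.09435 m
Series → Q common, losses add: H = Σh = 43.88 m

H ≈ 43.9 m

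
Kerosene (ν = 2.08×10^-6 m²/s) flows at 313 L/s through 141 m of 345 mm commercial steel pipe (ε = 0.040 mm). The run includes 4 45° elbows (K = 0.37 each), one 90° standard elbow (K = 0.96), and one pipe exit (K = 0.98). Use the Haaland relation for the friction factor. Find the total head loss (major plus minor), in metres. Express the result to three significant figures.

H_L ≈ 5.29 m

V = 4Q/(πD²) = 3.348 m/s; V²/2g = 0.5714 m
Re = 5.55×10^5, ε/D = 1.16×10^-4 → f = 0.01428 (Haaland)
Major: h_f = f(L/D)·V²/2g = 0.01428·408.7·0.5714 = 3.335 m
Minor: ΣK = 3.42; h_m = ΣK·V²/2g = 1.954 m
Total H_L = 3.335 + 1.954 = 5.289 m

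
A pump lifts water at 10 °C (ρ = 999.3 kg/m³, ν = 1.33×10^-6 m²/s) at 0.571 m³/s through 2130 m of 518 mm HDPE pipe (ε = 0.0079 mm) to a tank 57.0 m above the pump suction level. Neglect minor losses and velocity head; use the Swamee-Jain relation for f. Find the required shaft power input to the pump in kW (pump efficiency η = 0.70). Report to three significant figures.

V = 4Q/(πD²) = 2.709 m/s; Re = 1.06×10^6; ε/D = 1.53×10^-5; f = 0.01188
h_f = f(L/D)V²/2g = 18.28 m
Total head H = z + h_f = 57.0 + 18.28 = 75.28 m
P_hyd = ρgQH = 999.3·9.81·0.571·75.28 = 421.4 kW
P_shaft = P_hyd/η = 421.4/0.70 = 602.0 kW

P_shaft ≈ 602 kW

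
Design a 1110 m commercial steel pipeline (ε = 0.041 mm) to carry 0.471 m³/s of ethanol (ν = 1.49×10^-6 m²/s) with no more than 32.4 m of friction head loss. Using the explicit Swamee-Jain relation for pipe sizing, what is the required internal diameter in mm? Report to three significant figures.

D ≈ 389 mm

Swamee-Jain (Type III): D = 0.66·[ε^1.25·(LQ²/(gh_f))^4.75 + ν·Q^9.4·(L/(gh_f))^5.2]^0.04
LQ²/(gh_f) = 0.7747; L/(gh_f) = 3.492
Term 1 = ε^1.25·(…)^4.75 = 9.76×10^-7; Term 2 = ν·Q^9.4·(…)^5.2 = 8.39×10^-7
D = 0.66·(9.76×10^-7 + 8.39×10^-7)^0.04 = 0.3890 m = 389 mm
Check: V = 3.96 m/s, Re = 1.03×10^6, f = 0.01355, h_f = 31.0 m ≈ 32.4 m ✓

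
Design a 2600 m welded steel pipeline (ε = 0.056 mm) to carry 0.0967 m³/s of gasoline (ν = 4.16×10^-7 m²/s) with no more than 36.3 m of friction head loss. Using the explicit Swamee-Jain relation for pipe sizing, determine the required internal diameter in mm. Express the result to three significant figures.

D ≈ 245 mm

Swamee-Jain (Type III): D = 0.66·[ε^1.25·(LQ²/(gh_f))^4.75 + ν·Q^9.4·(L/(gh_f))^5.2]^0.04
LQ²/(gh_f) = 0.06827; L/(gh_f) = 7.301
Term 1 = ε^1.25·(…)^4.75 = 1.41×10^-11; Term 2 = ν·Q^9.4·(…)^5.2 = 3.73×10^-12
D = 0.66·(1.41×10^-11 + 3.73×10^-12)^0.04 = 0.2452 m = 245 mm
Check: V = 2.05 m/s, Re = 1.21×10^6, f = 0.01493, h_f = 33.8 m ≈ 36.3 m ✓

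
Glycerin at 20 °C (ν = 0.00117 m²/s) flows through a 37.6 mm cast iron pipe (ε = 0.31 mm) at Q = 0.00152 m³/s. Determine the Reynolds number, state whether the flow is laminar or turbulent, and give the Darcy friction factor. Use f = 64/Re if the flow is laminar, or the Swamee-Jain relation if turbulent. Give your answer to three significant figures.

Re ≈ 44.0; laminar; f = 64/Re ≈ 1.45

V = 4Q/(πD²) = 1.369 m/s
Re = VD/ν = 1.369·0.0376/0.00117 = 44.0
Re < 2300 → laminar → f = 64/Re = 1.455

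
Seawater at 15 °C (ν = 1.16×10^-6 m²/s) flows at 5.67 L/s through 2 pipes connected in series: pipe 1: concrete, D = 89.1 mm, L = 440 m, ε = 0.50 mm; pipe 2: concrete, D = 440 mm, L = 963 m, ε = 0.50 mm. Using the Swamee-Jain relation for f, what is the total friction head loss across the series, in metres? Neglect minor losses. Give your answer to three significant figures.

H ≈ 6.87 m

Pipe 1: V = 0.9094 m/s, Re = 6.98×10^4, ε/D = 0.00561, f = 0.03299, h_1 = f(L/D)V²/2g = 6.867 m
Pipe 2: V = 0.03729 m/s, Re = 1.41×10^4, ε/D = 0.00114, f = 0.03044, h_2 = f(L/D)V²/2g = 0.004722 m
Series → Q common, losses add: H = Σh = 6.872 m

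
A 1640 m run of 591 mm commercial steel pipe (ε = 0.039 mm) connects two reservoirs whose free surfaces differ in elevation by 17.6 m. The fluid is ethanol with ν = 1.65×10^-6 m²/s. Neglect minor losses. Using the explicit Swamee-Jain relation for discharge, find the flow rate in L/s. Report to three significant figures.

Swamee-Jain (Type II): Q = -0.965·√(gD⁵h_f/L)·ln[ε/(3.7D) + √(3.17ν²L/(gD³h_f))]
√(gD⁵h_f/L) = √(9.81·0.591⁵·17.6/1640) = 0.08712
ε/(3.7D) = 1.78×10^-5; √(3.17ν²L/(gD³h_f)) = 1.99×10^-5
Q = -0.965·0.08712·ln(3.776×10^-5) = 0.8562 m³/s
Check: V = 3.12 m/s, Re = 1.12×10^6, f = 0.01283, h_f = 17.7 m ≈ 17.6 m ✓

Q ≈ 856 L/s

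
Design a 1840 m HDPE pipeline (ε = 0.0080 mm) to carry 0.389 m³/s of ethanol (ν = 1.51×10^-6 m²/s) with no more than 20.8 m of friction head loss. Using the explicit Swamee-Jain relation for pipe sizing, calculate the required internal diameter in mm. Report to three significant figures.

Swamee-Jain (Type III): D = 0.66·[ε^1.25·(LQ²/(gh_f))^4.75 + ν·Q^9.4·(L/(gh_f))^5.2]^0.04
LQ²/(gh_f) = 1.365; L/(gh_f) = 9.017
Term 1 = ε^1.25·(…)^4.75 = 1.86×10^-6; Term 2 = ν·Q^9.4·(…)^5.2 = 1.95×10^-5
D = 0.66·(1.86×10^-6 + 1.95×10^-5)^0.04 = 0.4293 m = 429 mm
Check: V = 2.69 m/s, Re = 7.64×10^5, f = 0.01253, h_f = 19.8 m ≈ 20.8 m ✓

D ≈ 429 mm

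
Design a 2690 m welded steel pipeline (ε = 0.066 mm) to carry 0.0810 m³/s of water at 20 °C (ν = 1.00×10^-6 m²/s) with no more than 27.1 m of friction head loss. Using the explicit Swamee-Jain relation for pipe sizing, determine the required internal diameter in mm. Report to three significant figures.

D ≈ 248 mm

Swamee-Jain (Type III): D = 0.66·[ε^1.25·(LQ²/(gh_f))^4.75 + ν·Q^9.4·(L/(gh_f))^5.2]^0.04
LQ²/(gh_f) = 0.06639; L/(gh_f) = 10.12
Term 1 = ε^1.25·(…)^4.75 = 1.51×10^-11; Term 2 = ν·Q^9.4·(…)^5.2 = 9.25×10^-12
D = 0.66·(1.51×10^-11 + 9.25×10^-12)^0.04 = 0.2483 m = 248 mm
Check: V = 1.67 m/s, Re = 4.15×10^5, f = 0.01633, h_f = 25.2 m ≈ 27.1 m ✓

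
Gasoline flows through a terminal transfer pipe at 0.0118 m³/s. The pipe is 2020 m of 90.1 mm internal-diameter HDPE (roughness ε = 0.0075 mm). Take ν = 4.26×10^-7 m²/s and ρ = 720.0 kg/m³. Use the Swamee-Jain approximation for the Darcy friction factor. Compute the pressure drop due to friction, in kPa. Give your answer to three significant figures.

V = 4Q/(πD²) = 4·0.0118/(π·0.0901²) = 1.851 m/s
Re = VD/ν = 1.851·0.0901/4.26×10^-7 = 3.91×10^5 → turbulent
ε/D = 0.0075/90.1 = 8.32×10^-5
Swamee-Jain: f = 0.01472
h_f = f(L/D)V²/(2g) = 0.01472·(2020/0.0901)·1.851²/(2·9.81) = 57.61 m
Δp = ρg·h_f = 720.0·9.81·57.61 = 406.9 kPa

Δp ≈ 407 kPa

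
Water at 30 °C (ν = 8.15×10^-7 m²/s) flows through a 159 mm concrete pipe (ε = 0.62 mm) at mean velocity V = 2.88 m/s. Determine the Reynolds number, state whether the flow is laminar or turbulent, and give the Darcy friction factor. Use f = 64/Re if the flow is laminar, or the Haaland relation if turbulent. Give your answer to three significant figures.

Re ≈ 5.62×10^5; turbulent; f ≈ 0.0284

Re = VD/ν = 2.880·0.159/8.15×10^-7 = 5.62×10^5
Re > 4000 → turbulent; ε/D = 0.00390
Haaland: f = 0.02844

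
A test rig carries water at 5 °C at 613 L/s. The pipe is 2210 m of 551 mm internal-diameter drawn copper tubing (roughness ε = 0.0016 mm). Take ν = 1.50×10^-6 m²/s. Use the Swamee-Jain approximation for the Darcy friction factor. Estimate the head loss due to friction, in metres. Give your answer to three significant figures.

V = 4Q/(πD²) = 4·0.613/(π·0.551²) = 2.571 m/s
Re = VD/ν = 2.571·0.551/1.50×10^-6 = 9.44×10^5 → turbulent
ε/D = 0.0016/551 = 2.90×10^-6
Swamee-Jain: f = 0.01179
h_f = f(L/D)V²/(2g) = 0.01179·(2210/0.551)·2.571²/(2·9.81) = 15.93 m

h_f ≈ 15.9 m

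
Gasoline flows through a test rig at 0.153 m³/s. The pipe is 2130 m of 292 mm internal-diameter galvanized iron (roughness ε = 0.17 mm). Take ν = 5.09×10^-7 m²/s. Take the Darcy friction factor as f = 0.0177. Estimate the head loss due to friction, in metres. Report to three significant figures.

V = 4Q/(πD²) = 4·0.153/(π·0.292²) = 2.285 m/s
h_f = f(L/D)V²/(2g) = 0.01770·(2130/0.292)·2.285²/(2·9.81) = 34.35 m

h_f ≈ 34.4 m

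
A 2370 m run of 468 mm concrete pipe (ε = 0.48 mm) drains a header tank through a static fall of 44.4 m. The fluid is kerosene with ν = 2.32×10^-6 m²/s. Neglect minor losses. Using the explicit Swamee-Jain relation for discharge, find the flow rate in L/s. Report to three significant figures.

Q ≈ 501 L/s

Swamee-Jain (Type II): Q = -0.965·√(gD⁵h_f/L)·ln[ε/(3.7D) + √(3.17ν²L/(gD³h_f))]
√(gD⁵h_f/L) = √(9.81·0.468⁵·44.4/2370) = 0.06423
ε/(3.7D) = 2.77×10^-4; √(3.17ν²L/(gD³h_f)) = 3.01×10^-5
Q = -0.965·0.06423·ln(3.073×10^-4) = 0.5013 m³/s
Check: V = 2.91 m/s, Re = 5.88×10^5, f = 0.02037, h_f = 44.7 m ≈ 44.4 m ✓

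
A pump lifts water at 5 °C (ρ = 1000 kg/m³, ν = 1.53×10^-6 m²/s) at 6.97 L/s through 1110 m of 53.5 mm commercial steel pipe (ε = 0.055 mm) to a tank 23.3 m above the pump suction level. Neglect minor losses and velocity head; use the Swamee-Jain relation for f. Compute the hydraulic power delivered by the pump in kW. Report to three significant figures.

V = 4Q/(πD²) = 3.101 m/s; Re = 1.08×10^5; ε/D = 0.00103; f = 0.02228
h_f = f(L/D)V²/2g = 226.5 m
Total head H = z + h_f = 23.3 + 226.5 = 249.8 m
P_hyd = ρgQH = 1000·9.81·0.00697·249.8 = 17.08 kW

P_hyd ≈ 17.1 kW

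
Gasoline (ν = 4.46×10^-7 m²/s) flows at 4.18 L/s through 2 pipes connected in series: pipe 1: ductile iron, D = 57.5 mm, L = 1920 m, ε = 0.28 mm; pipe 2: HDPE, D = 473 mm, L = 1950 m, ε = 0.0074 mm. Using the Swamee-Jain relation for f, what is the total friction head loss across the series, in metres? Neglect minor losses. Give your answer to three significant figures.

H ≈ 136 m

Pipe 1: V = 1.610 m/s, Re = 2.08×10^5, ε/D = 0.00487, f = 0.03076, h_1 = f(L/D)V²/2g = 135.7 m
Pipe 2: V = 0.02379 m/s, Re = 2.52×10^4, ε/D = 1.56×10^-5, f = 0.02442, h_2 = f(L/D)V²/2g = 0.002903 m
Series → Q common, losses add: H = Σh = 135.7 m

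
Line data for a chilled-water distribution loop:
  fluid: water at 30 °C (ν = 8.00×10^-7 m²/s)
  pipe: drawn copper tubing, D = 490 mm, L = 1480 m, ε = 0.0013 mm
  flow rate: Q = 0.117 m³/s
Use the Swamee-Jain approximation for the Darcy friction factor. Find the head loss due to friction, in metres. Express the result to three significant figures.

V = 4Q/(πD²) = 4·0.117/(π·0.490²) = 0.6204 m/s
Re = VD/ν = 0.6204·0.490/8.00×10^-7 = 3.80×10^5 → turbulent
ε/D = 0.0013/490 = 2.65×10^-6
Swamee-Jain: f = 0.01379
h_f = f(L/D)V²/(2g) = 0.01379·(1480/0.490)·0.6204²/(2·9.81) = 0.8174 m

h_f ≈ 0.817 m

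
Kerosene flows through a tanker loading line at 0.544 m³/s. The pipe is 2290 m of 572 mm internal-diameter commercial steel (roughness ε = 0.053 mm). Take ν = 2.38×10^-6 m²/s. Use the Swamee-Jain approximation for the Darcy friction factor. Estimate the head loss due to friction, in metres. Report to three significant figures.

V = 4Q/(πD²) = 4·0.544/(π·0.572²) = 2.117 m/s
Re = VD/ν = 2.117·0.572/2.38×10^-6 = 5.09×10^5 → turbulent
ε/D = 0.053/572 = 9.27×10^-5
Swamee-Jain: f = 0.01435
h_f = f(L/D)V²/(2g) = 0.01435·(2290/0.572)·2.117²/(2·9.81) = 13.12 m

h_f ≈ 13.1 m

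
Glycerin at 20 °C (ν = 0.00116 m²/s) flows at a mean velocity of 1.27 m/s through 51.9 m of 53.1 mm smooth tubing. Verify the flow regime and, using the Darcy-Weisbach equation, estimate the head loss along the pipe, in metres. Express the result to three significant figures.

h_f ≈ 88.5 m

Re = VD/ν = 1.27·0.05310/0.00116 = 58.1 → laminar (Re < 2300)
f = 64/Re = 1.101
h_f = f(L/D)V²/(2g) = 1.101·(51.9/0.05310)·1.27²/(2·9.81) = 88.45 m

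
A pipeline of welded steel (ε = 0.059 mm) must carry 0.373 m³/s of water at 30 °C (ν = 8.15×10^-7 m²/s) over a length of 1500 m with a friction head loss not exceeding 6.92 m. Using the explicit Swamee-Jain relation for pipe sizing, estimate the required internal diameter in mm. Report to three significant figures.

Swamee-Jain (Type III): D = 0.66·[ε^1.25·(LQ²/(gh_f))^4.75 + ν·Q^9.4·(L/(gh_f))^5.2]^0.04
LQ²/(gh_f) = 3.074; L/(gh_f) = 22.10
Term 1 = ε^1.25·(…)^4.75 = 0.00107; Term 2 = ν·Q^9.4·(…)^5.2 = 7.51×10^-4
D = 0.66·(0.00107 + 7.51×10^-4)^0.04 = 0.5128 m = 513 mm
Check: V = 1.81 m/s, Re = 1.14×10^6, f = 0.01359, h_f = 6.61 m ≈ 6.92 m ✓

D ≈ 513 mm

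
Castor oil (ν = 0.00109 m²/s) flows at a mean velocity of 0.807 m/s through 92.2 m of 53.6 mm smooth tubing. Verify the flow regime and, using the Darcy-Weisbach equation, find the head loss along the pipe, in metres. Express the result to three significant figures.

Re = VD/ν = 0.807·0.05360/0.00109 = 39.7 → laminar (Re < 2300)
f = 64/Re = 1.613
h_f = f(L/D)V²/(2g) = 1.613·(92.2/0.05360)·0.807²/(2·9.81) = 92.08 m

h_f ≈ 92.1 m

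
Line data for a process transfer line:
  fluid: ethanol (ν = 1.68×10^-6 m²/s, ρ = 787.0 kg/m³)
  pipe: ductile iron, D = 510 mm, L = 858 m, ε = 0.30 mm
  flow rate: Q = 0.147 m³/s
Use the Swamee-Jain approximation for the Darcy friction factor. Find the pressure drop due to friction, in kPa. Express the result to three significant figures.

Δp ≈ 6.60 kPa

V = 4Q/(πD²) = 4·0.147/(π·0.510²) = 0.7196 m/s
Re = VD/ν = 0.7196·0.510/1.68×10^-6 = 2.18×10^5 → turbulent
ε/D = 0.30/510 = 5.88×10^-4
Swamee-Jain: f = 0.01925
h_f = f(L/D)V²/(2g) = 0.01925·(858/0.510)·0.7196²/(2·9.81) = 0.8546 m
Δp = ρg·h_f = 787.0·9.81·0.8546 = 6.598 kPa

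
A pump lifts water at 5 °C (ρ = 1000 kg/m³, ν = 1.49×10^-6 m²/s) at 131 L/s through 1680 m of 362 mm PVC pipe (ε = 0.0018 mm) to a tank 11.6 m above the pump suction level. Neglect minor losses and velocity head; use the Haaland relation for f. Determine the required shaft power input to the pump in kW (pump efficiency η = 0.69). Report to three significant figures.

P_shaft ≈ 31.8 kW

V = 4Q/(πD²) = 1.273 m/s; Re = 3.09×10^5; ε/D = 4.97×10^-6; f = 0.01430
h_f = f(L/D)V²/2g = 5.480 m
Total head H = z + h_f = 11.6 + 5.480 = 17.08 m
P_hyd = ρgQH = 1000·9.81·0.131·17.08 = 21.95 kW
P_shaft = P_hyd/η = 21.95/0.69 = 31.81 kW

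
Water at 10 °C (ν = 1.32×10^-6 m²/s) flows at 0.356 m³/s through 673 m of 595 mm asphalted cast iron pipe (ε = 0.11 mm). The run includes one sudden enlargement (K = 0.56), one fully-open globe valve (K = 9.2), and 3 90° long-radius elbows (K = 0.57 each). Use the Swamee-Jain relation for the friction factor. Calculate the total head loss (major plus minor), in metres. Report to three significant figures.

V = 4Q/(πD²) = 1.280 m/s; V²/2g = 0.08355 m
Re = 5.77×10^5, ε/D = 1.85×10^-4 → f = 0.01518 (Swamee-Jain)
Major: h_f = f(L/D)·V²/2g = 0.01518·1131·0.08355 = 1.435 m
Minor: ΣK = 11.5; h_m = ΣK·V²/2g = 0.9583 m
Total H_L = 1.435 + 0.9583 = 2.393 m

H_L ≈ 2.39 m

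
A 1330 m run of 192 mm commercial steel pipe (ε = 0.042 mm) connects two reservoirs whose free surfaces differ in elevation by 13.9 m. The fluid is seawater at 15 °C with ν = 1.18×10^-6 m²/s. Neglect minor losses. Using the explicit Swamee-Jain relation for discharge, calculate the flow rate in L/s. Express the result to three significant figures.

Swamee-Jain (Type II): Q = -0.965·√(gD⁵h_f/L)·ln[ε/(3.7D) + √(3.17ν²L/(gD³h_f))]
√(gD⁵h_f/L) = √(9.81·0.192⁵·13.9/1330) = 0.005172
ε/(3.7D) = 5.91×10^-5; √(3.17ν²L/(gD³h_f)) = 7.80×10^-5
Q = -0.965·0.005172·ln(1.371×10^-4) = 0.04439 m³/s
Check: V = 1.53 m/s, Re = 2.49×10^5, f = 0.01680, h_f = 13.9 m ≈ 13.9 m ✓

Q ≈ 44.4 L/s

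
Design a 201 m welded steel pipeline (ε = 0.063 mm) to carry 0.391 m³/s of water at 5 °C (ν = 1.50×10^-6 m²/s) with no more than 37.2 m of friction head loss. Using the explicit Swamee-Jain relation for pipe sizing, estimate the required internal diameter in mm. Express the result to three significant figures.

Swamee-Jain (Type III): D = 0.66·[ε^1.25·(LQ²/(gh_f))^4.75 + ν·Q^9.4·(L/(gh_f))^5.2]^0.04
LQ²/(gh_f) = 0.08420; L/(gh_f) = 0.5508
Term 1 = ε^1.25·(…)^4.75 = 4.41×10^-11; Term 2 = ν·Q^9.4·(…)^5.2 = 9.90×10^-12
D = 0.66·(4.41×10^-11 + 9.90×10^-12)^0.04 = 0.2564 m = 256 mm
Check: V = 7.58 m/s, Re = 1.29×10^6, f = 0.01507, h_f = 34.6 m ≈ 37.2 m ✓

D ≈ 256 mm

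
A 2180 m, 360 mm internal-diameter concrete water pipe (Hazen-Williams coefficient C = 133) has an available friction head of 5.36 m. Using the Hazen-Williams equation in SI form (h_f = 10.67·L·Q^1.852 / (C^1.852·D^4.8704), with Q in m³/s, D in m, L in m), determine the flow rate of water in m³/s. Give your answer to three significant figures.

Q ≈ 0.0984 m³/s

Rearranging: Q = [h_f·C^1.852·D^4.8704 / (10.67·L)]^(1/1.852)
Q = [5.36·133^1.852·0.360^4.8704 / (10.67·2180)]^0.540 = 0.09839 m³/s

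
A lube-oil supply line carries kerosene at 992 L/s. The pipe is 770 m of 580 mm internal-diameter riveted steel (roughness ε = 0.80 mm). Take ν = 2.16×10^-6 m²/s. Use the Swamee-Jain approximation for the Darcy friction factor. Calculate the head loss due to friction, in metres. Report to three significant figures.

h_f ≈ 20.6 m

V = 4Q/(πD²) = 4·0.992/(π·0.580²) = 3.755 m/s
Re = VD/ν = 3.755·0.580/2.16×10^-6 = 1.01×10^6 → turbulent
ε/D = 0.80/580 = 0.00138
Swamee-Jain: f = 0.02159
h_f = f(L/D)V²/(2g) = 0.02159·(770/0.580)·3.755²/(2·9.81) = 20.59 m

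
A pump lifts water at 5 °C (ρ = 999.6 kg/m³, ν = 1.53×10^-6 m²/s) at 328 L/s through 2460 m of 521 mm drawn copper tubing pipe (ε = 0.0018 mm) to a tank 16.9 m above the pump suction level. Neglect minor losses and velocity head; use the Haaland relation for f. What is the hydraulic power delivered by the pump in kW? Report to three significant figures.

P_hyd ≈ 78.2 kW

V = 4Q/(πD²) = 1.539 m/s; Re = 5.24×10^5; ε/D = 3.45×10^-6; f = 0.01299
h_f = f(L/D)V²/2g = 7.402 m
Total head H = z + h_f = 16.9 + 7.402 = 24.30 m
P_hyd = ρgQH = 999.6·9.81·0.328·24.30 = 78.16 kW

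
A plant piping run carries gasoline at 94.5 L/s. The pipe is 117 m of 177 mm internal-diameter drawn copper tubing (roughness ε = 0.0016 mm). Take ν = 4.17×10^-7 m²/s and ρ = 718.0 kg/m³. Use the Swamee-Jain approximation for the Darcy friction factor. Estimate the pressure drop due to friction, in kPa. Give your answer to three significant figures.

Δp ≈ 38.5 kPa

V = 4Q/(πD²) = 4·0.0945/(π·0.177²) = 3.841 m/s
Re = VD/ν = 3.841·0.177/4.17×10^-7 = 1.63×10^6 → turbulent
ε/D = 0.0016/177 = 9.04×10^-6
Swamee-Jain: f = 0.01101
h_f = f(L/D)V²/(2g) = 0.01101·(117/0.177)·3.841²/(2·9.81) = 5.471 m
Δp = ρg·h_f = 718.0·9.81·5.471 = 38.53 kPa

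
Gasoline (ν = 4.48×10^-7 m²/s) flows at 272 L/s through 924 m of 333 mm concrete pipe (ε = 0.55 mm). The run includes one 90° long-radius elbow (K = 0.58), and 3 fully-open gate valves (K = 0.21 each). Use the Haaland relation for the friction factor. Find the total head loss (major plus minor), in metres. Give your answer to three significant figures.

V = 4Q/(πD²) = 3.123 m/s; V²/2g = 0.4971 m
Re = 2.32×10^6, ε/D = 0.00165 → f = 0.02240 (Haaland)
Major: h_f = f(L/D)·V²/2g = 0.02240·2775·0.4971 = 30.90 m
Minor: ΣK = 1.21; h_m = ΣK·V²/2g = 0.6015 m
Total H_L = 30.90 + 0.6015 = 31.50 m

H_L ≈ 31.5 m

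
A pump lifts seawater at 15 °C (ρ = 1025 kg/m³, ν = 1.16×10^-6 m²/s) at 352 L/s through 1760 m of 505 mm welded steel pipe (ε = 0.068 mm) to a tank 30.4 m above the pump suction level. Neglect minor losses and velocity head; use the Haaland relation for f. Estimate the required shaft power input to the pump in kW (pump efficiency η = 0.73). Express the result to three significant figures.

V = 4Q/(πD²) = 1.757 m/s; Re = 7.65×10^5; ε/D = 1.35×10^-4; f = 0.01409
h_f = f(L/D)V²/2g = 7.727 m
Total head H = z + h_f = 30.4 + 7.727 = 38.13 m
P_hyd = ρgQH = 1025·9.81·0.352·38.13 = 134.9 kW
P_shaft = P_hyd/η = 134.9/0.73 = 184.9 kW

P_shaft ≈ 185 kW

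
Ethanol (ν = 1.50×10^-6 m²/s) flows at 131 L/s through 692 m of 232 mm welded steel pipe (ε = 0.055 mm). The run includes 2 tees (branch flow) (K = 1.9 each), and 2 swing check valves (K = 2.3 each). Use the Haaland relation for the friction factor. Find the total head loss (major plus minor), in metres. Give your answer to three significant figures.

V = 4Q/(πD²) = 3.099 m/s; V²/2g = 0.4895 m
Re = 4.79×10^5, ε/D = 2.37×10^-4 → f = 0.01568 (Haaland)
Major: h_f = f(L/D)·V²/2g = 0.01568·2983·0.4895 = 22.89 m
Minor: ΣK = 8.40; h_m = ΣK·V²/2g = 4.111 m
Total H_L = 22.89 + 4.111 = 27.00 m

H_L ≈ 27.0 m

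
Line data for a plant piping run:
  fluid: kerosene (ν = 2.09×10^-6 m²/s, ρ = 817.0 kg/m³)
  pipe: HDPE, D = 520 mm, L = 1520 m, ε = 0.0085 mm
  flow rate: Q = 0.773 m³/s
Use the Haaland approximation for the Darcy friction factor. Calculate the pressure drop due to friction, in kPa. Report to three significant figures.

Δp ≈ 191 kPa

V = 4Q/(πD²) = 4·0.773/(π·0.520²) = 3.640 m/s
Re = VD/ν = 3.640·0.520/2.09×10^-6 = 9.06×10^5 → turbulent
ε/D = 0.0085/520 = 1.63×10^-5
Haaland: f = 0.01207
h_f = f(L/D)V²/(2g) = 0.01207·(1520/0.520)·3.640²/(2·9.81) = 23.82 m
Δp = ρg·h_f = 817.0·9.81·23.82 = 190.9 kPa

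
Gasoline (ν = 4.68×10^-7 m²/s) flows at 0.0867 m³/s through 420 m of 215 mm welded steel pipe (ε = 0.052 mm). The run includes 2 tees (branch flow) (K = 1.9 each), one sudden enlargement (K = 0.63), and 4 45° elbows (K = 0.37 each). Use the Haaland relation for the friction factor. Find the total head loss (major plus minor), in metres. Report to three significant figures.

H_L ≈ 10.2 m

V = 4Q/(πD²) = 2.388 m/s; V²/2g = 0.2907 m
Re = 1.10×10^6, ε/D = 2.42×10^-4 → f = 0.01498 (Haaland)
Major: h_f = f(L/D)·V²/2g = 0.01498·1953·0.2907 = 8.508 m
Minor: ΣK = 5.91; h_m = ΣK·V²/2g = 1.718 m
Total H_L = 8.508 + 1.718 = 10.23 m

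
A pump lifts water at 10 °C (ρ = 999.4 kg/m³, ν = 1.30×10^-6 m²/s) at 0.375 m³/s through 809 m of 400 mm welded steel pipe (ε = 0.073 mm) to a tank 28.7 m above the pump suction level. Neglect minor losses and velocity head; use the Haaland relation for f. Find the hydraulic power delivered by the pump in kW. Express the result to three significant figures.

V = 4Q/(πD²) = 2.984 m/s; Re = 9.18×10^5; ε/D = 1.82×10^-4; f = 0.01447
h_f = f(L/D)V²/2g = 13.28 m
Total head H = z + h_f = 28.7 + 13.28 = 41.98 m
P_hyd = ρgQH = 999.4·9.81·0.375·41.98 = 154.4 kW

P_hyd ≈ 154 kW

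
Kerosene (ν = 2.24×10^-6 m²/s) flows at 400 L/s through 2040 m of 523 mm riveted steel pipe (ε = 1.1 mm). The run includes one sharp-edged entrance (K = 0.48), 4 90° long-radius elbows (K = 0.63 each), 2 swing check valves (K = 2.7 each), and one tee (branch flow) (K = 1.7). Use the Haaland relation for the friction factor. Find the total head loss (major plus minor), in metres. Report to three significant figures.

H_L ≈ 18.4 m

V = 4Q/(πD²) = 1.862 m/s; V²/2g = 0.1767 m
Re = 4.35×10^5, ε/D = 0.00210 → f = 0.02414 (Haaland)
Major: h_f = f(L/D)·V²/2g = 0.02414·3901·0.1767 = 16.64 m
Minor: ΣK = 10.1; h_m = ΣK·V²/2g = 1.785 m
Total H_L = 16.64 + 1.785 = 18.42 m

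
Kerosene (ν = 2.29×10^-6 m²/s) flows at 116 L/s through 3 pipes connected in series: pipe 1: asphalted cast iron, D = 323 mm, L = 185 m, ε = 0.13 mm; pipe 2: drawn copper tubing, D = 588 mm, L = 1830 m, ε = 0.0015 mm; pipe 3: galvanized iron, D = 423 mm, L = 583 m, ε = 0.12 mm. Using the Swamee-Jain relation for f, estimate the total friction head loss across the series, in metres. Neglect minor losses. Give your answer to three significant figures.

Pipe 1: V = 1.416 m/s, Re = 2.00×10^5, ε/D = 4.02×10^-4, f = 0.01840, h_1 = f(L/D)V²/2g = 1.077 m
Pipe 2: V = 0.4272 m/s, Re = 1.10×10^5, ε/D = 2.55×10^-6, f = 0.01754, h_2 = f(L/D)V²/2g = 0.5077 m
Pipe 3: V = 0.8254 m/s, Re = 1.52×10^5, ε/D = 2.84×10^-4, f = 0.01829, h_3 = f(L/D)V²/2g = 0.8754 m
Series → Q common, losses add: H = Σh = 2.460 m

H ≈ 2.46 m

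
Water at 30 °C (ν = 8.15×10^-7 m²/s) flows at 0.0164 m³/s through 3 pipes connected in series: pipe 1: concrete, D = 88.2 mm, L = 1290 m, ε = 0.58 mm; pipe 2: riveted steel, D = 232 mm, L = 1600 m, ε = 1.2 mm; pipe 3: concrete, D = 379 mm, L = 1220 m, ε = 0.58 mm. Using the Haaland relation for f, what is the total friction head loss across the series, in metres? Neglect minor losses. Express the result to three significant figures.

Pipe 1: V = 2.684 m/s, Re = 2.90×10^5, ε/D = 0.00658, f = 0.03337, h_1 = f(L/D)V²/2g = 179.2 m
Pipe 2: V = 0.3880 m/s, Re = 1.10×10^5, ε/D = 0.00517, f = 0.03150, h_2 = f(L/D)V²/2g = 1.666 m
Pipe 3: V = 0.1454 m/s, Re = 6.76×10^4, ε/D = 0.00153, f = 0.02440, h_3 = f(L/D)V²/2g = 0.08460 m
Series → Q common, losses add: H = Σh = 181.0 m

H ≈ 181 m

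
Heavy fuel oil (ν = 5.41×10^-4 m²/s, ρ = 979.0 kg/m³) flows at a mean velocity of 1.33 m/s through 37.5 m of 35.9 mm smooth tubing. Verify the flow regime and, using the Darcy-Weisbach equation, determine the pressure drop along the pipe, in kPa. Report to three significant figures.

Δp ≈ 656 kPa

Re = VD/ν = 1.33·0.03590/5.41×10^-4 = 88.3 → laminar (Re < 2300)
f = 64/Re = 0.7252
h_f = f(L/D)V²/(2g) = 0.7252·(37.5/0.03590)·1.33²/(2·9.81) = 68.29 m
Δp = ρg·h_f = 979.0·9.81·68.29 = 655.9 kPa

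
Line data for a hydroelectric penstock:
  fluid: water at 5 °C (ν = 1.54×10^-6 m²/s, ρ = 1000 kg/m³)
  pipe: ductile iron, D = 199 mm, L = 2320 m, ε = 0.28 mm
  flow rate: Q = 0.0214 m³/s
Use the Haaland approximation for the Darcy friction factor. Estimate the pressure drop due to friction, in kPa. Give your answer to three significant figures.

Δp ≈ 64.8 kPa

V = 4Q/(πD²) = 4·0.0214/(π·0.199²) = 0.6880 m/s
Re = VD/ν = 0.6880·0.199/1.54×10^-6 = 8.89×10^4 → turbulent
ε/D = 0.28/199 = 0.00141
Haaland: f = 0.02350
h_f = f(L/D)V²/(2g) = 0.02350·(2320/0.199)·0.6880²/(2·9.81) = 6.610 m
Δp = ρg·h_f = 1000·9.81·6.610 = 64.84 kPa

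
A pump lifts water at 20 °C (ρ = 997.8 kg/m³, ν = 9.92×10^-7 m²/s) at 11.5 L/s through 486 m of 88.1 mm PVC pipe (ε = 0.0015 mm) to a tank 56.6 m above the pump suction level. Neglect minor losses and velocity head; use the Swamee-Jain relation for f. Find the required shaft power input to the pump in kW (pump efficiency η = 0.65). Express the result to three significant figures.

P_shaft ≈ 12.6 kW

V = 4Q/(πD²) = 1.886 m/s; Re = 1.68×10^5; ε/D = 1.70×10^-5; f = 0.01622
h_f = f(L/D)V²/2g = 16.23 m
Total head H = z + h_f = 56.6 + 16.23 = 72.83 m
P_hyd = ρgQH = 997.8·9.81·0.0115·72.83 = 8.199 kW
P_shaft = P_hyd/η = 8.199/0.65 = 12.61 kW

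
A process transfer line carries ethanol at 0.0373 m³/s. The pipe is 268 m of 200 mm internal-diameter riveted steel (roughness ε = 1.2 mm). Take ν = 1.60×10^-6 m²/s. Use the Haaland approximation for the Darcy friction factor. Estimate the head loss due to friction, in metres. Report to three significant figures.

h_f ≈ 3.15 m

V = 4Q/(πD²) = 4·0.0373/(π·0.200²) = 1.187 m/s
Re = VD/ν = 1.187·0.200/1.60×10^-6 = 1.48×10^5 → turbulent
ε/D = 1.2/200 = 0.00600
Haaland: f = 0.03270
h_f = f(L/D)V²/(2g) = 0.03270·(268/0.200)·1.187²/(2·9.81) = 3.148 m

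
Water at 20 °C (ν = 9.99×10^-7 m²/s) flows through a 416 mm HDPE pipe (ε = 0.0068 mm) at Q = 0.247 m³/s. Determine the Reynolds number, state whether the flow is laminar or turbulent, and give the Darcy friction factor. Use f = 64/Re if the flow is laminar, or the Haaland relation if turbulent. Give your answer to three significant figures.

Re ≈ 7.57×10^5; turbulent; f ≈ 0.0124

V = 4Q/(πD²) = 1.817 m/s
Re = VD/ν = 1.817·0.416/9.99×10^-7 = 7.57×10^5
Re > 4000 → turbulent; ε/D = 1.63×10^-5
Haaland: f = 0.01240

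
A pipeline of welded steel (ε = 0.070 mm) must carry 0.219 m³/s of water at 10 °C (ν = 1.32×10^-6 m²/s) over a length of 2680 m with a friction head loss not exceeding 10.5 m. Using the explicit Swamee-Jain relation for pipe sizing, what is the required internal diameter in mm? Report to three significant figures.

Swamee-Jain (Type III): D = 0.66·[ε^1.25·(LQ²/(gh_f))^4.75 + ν·Q^9.4·(L/(gh_f))^5.2]^0.04
LQ²/(gh_f) = 1.248; L/(gh_f) = 26.02
Term 1 = ε^1.25·(…)^4.75 = 1.83×10^-5; Term 2 = ν·Q^9.4·(…)^5.2 = 1.91×10^-5
D = 0.66·(1.83×10^-5 + 1.91×10^-5)^0.04 = 0.4390 m = 439 mm
Check: V = 1.45 m/s, Re = 4.81×10^5, f = 0.01517, h_f = 9.88 m ≈ 10.5 m ✓

D ≈ 439 mm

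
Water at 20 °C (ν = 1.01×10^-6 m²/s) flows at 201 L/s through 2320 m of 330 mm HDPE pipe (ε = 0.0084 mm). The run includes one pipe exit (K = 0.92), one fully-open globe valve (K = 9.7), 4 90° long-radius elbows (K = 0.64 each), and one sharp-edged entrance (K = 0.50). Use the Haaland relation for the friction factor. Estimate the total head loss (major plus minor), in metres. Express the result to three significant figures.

H_L ≈ 28.6 m

V = 4Q/(πD²) = 2.350 m/s; V²/2g = 0.2815 m
Re = 7.68×10^5, ε/D = 2.55×10^-5 → f = 0.01252 (Haaland)
Major: h_f = f(L/D)·V²/2g = 0.01252·7030·0.2815 = 24.78 m
Minor: ΣK = 13.7; h_m = ΣK·V²/2g = 3.851 m
Total H_L = 24.78 + 3.851 = 28.63 m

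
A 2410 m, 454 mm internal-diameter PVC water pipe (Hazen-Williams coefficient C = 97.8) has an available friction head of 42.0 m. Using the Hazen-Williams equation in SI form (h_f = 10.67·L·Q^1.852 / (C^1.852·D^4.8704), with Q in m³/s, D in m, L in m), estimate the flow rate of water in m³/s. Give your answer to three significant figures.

Q ≈ 0.383 m³/s

Rearranging: Q = [h_f·C^1.852·D^4.8704 / (10.67·L)]^(1/1.852)
Q = [42.0·97.8^1.852·0.454^4.8704 / (10.67·2410)]^0.540 = 0.3834 m³/s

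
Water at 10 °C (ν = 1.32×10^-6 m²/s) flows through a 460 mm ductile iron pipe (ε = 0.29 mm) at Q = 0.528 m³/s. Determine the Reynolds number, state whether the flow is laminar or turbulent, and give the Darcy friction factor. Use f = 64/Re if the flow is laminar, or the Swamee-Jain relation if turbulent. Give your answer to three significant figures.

V = 4Q/(πD²) = 3.177 m/s
Re = VD/ν = 3.177·0.460/1.32×10^-6 = 1.11×10^6
Re > 4000 → turbulent; ε/D = 6.30×10^-4
Swamee-Jain: f = 0.01808

Re ≈ 1.11×10^6; turbulent; f ≈ 0.0181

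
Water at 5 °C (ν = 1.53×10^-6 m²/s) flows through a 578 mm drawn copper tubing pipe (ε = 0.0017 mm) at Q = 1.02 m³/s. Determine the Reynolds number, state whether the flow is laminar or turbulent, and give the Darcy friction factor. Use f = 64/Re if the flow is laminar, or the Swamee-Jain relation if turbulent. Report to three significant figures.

Re ≈ 1.47×10^6; turbulent; f ≈ 0.0110

V = 4Q/(πD²) = 3.887 m/s
Re = VD/ν = 3.887·0.578/1.53×10^-6 = 1.47×10^6
Re > 4000 → turbulent; ε/D = 2.94×10^-6
Swamee-Jain: f = 0.01099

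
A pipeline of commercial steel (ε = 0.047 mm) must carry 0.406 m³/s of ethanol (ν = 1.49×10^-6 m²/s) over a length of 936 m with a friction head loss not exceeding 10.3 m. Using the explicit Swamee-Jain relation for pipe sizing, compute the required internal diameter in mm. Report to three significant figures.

Swamee-Jain (Type III): D = 0.66·[ε^1.25·(LQ²/(gh_f))^4.75 + ν·Q^9.4·(L/(gh_f))^5.2]^0.04
LQ²/(gh_f) = 1.527; L/(gh_f) = 9.263
Term 1 = ε^1.25·(…)^4.75 = 2.91×10^-5; Term 2 = ν·Q^9.4·(…)^5.2 = 3.32×10^-5
D = 0.66·(2.91×10^-5 + 3.32×10^-5)^0.04 = 0.4480 m = 448 mm
Check: V = 2.58 m/s, Re = 7.74×10^5, f = 0.01389, h_f = 9.81 m ≈ 10.3 m ✓

D ≈ 448 mm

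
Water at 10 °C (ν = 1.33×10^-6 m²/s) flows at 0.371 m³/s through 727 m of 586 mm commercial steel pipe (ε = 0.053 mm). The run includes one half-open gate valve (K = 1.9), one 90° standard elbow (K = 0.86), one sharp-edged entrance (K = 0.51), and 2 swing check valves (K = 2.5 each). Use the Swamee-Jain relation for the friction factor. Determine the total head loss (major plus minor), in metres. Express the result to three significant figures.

V = 4Q/(πD²) = 1.376 m/s; V²/2g = 0.09644 m
Re = 6.06×10^5, ε/D = 9.04×10^-5 → f = 0.01404 (Swamee-Jain)
Major: h_f = f(L/D)·V²/2g = 0.01404·1241·0.09644 = 1.680 m
Minor: ΣK = 8.27; h_m = ΣK·V²/2g = 0.7976 m
Total H_L = 1.680 + 0.7976 = 2.478 m

H_L ≈ 2.48 m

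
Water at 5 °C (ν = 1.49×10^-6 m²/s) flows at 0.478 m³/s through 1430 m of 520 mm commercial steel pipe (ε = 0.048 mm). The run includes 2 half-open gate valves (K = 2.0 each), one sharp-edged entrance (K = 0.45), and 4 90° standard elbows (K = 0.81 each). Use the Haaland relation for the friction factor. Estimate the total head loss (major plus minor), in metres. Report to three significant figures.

H_L ≈ 11.6 m

V = 4Q/(πD²) = 2.251 m/s; V²/2g = 0.2582 m
Re = 7.86×10^5, ε/D = 9.23×10^-5 → f = 0.01350 (Haaland)
Major: h_f = f(L/D)·V²/2g = 0.01350·2750·0.2582 = 9.588 m
Minor: ΣK = 7.69; h_m = ΣK·V²/2g = 1.986 m
Total H_L = 9.588 + 1.986 = 11.57 m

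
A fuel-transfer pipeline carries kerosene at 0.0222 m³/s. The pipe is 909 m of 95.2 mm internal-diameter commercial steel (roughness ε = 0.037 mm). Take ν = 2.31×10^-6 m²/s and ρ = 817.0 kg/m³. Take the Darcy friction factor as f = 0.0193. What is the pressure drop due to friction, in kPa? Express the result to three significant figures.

V = 4Q/(πD²) = 4·0.0222/(π·0.0952²) = 3.119 m/s
h_f = f(L/D)V²/(2g) = 0.01930·(909/0.0952)·3.119²/(2·9.81) = 91.36 m
Δp = ρg·h_f = 817.0·9.81·91.36 = 732.2 kPa

Δp ≈ 732 kPa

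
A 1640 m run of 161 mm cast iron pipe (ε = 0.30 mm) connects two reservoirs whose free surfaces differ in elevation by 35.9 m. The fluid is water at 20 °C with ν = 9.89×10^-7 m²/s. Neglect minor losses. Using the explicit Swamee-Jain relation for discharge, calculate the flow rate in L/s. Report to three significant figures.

Q ≈ 34.8 L/s

Swamee-Jain (Type II): Q = -0.965·√(gD⁵h_f/L)·ln[ε/(3.7D) + √(3.17ν²L/(gD³h_f))]
√(gD⁵h_f/L) = √(9.81·0.161⁵·35.9/1640) = 0.004820
ε/(3.7D) = 5.04×10^-4; √(3.17ν²L/(gD³h_f)) = 5.88×10^-5
Q = -0.965·0.004820·ln(5.624×10^-4) = 0.03481 m³/s
Check: V = 1.71 m/s, Re = 2.78×10^5, f = 0.02382, h_f = 36.1 m ≈ 35.9 m ✓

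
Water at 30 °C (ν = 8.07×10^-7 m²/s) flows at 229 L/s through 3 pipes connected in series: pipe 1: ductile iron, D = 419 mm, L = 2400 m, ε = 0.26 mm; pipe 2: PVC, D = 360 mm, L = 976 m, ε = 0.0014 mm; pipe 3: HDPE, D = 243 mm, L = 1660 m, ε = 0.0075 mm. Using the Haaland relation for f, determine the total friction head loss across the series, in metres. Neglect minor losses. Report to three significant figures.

Pipe 1: V = 1.661 m/s, Re = 8.62×10^5, ε/D = 6.21×10^-4, f = 0.01801, h_1 = f(L/D)V²/2g = 14.50 m
Pipe 2: V = 2.250 m/s, Re = 1.00×10^6, ε/D = 3.89×10^-6, f = 0.01164, h_2 = f(L/D)V²/2g = 8.144 m
Pipe 3: V = 4.938 m/s, Re = 1.49×10^6, ε/D = 3.09×10^-5, f = 0.01160, h_3 = f(L/D)V²/2g = 98.47 m
Series → Q common, losses add: H = Σh = 121.1 m

H ≈ 121 m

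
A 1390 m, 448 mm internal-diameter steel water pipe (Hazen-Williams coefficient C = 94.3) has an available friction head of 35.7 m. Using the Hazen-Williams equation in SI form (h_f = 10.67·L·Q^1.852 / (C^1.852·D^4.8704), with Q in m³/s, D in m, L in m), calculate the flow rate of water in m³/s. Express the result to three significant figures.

Rearranging: Q = [h_f·C^1.852·D^4.8704 / (10.67·L)]^(1/1.852)
Q = [35.7·94.3^1.852·0.448^4.8704 / (10.67·1390)]^0.540 = 0.4401 m³/s

Q ≈ 0.440 m³/s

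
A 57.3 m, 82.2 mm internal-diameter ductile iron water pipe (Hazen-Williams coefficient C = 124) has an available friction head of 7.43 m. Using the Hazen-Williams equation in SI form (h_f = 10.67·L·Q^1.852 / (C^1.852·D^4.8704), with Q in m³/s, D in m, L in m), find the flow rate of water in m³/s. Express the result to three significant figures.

Rearranging: Q = [h_f·C^1.852·D^4.8704 / (10.67·L)]^(1/1.852)
Q = [7.43·124^1.852·0.0822^4.8704 / (10.67·57.3)]^0.540 = 0.01605 m³/s

Q ≈ 0.0161 m³/s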